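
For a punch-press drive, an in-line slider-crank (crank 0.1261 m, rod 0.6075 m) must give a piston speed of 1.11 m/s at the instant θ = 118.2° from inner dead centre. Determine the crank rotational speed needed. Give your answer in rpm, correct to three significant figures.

For an in-line slider-crank, |v_piston| = rω|sinθ|·[1 + r cosθ/√(L² − r² sin²θ)].
With r = 0.1261 m, L = 0.6075 m, θ = 118.2°: the bracketed kinematic factor |dx/dθ| = 0.10004 m.
ω = v/|dx/dθ| = 1.11/0.10004 = 11.095 rad/s.
N = 60ω/(2π) = 105.95 rpm.

106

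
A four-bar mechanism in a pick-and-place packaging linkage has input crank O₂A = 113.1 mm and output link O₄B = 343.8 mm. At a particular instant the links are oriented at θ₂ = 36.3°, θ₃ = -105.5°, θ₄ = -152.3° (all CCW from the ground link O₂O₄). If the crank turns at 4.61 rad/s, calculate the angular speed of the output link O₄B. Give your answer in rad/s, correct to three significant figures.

1.29

ω₂ = 4.61 rad/s
Differentiating the loop-closure r₂e^{iθ₂}+r₃e^{iθ₃}=r₁+r₄e^{iθ₄} gives r₂ω₂e^{iθ₂}+r₃ω₃e^{iθ₃}=r₄ω₄e^{iθ₄}.
Eliminating the other unknown: ω₄ = r₂ω₂ sin(θ₂−θ₃) / [r₄ sin(θ₄−θ₃)].
Numerator sine = +0.61841; denominator sine = -0.72897.
Result = 0.1131·4.61·(+0.61841) / (0.3438·(-0.72897)) = -1.2865 rad/s; magnitude 1.2865 rad/s.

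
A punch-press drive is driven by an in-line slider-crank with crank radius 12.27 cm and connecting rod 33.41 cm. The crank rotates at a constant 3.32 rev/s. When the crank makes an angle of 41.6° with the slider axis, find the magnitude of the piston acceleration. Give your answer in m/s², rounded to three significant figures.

ω = 2π·3.32 = 20.86 rad/s
x(θ) = r cosθ + √(L² − r² sin²θ); with ω constant, a = ω²·d²x/dθ².
d²x/dθ² = −r cosθ − r²(cos2θ)/√u − r⁴ sin²2θ/(4u^{3/2}),  u = L² − r² sin²θ = 0.104986 m².
Substituting r = 0.1227 m, L = 0.3341 m, θ = 41.6°: d²x/dθ² = -0.098899 m.
a = ω²·d²x/dθ² = (20.86)²·(-0.098899) = -43.036 m/s²;  |a| = 43.036 m/s².

43.0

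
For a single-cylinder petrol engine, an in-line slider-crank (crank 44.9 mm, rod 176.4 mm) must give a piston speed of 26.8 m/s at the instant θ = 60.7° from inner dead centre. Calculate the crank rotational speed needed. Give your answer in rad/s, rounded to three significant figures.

For an in-line slider-crank, |v_piston| = rω|sinθ|·[1 + r cosθ/√(L² − r² sin²θ)].
With r = 0.0449 m, L = 0.1764 m, θ = 60.7°: the bracketed kinematic factor |dx/dθ| = 0.044158 m.
ω = v/|dx/dθ| = 26.8/0.044158 = 606.91 rad/s.

607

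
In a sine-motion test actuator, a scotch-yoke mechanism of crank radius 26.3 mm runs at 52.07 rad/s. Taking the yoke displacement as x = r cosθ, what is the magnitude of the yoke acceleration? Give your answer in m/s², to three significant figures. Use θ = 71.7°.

22.4

ω = 52.07 rad/s
x = r cosθ ⇒ ẍ = −rω² cosθ (ω constant).
|a| = rω²|cosθ| = 0.0263·(52.07)²·|cos 71.7°| = 22.39 m/s².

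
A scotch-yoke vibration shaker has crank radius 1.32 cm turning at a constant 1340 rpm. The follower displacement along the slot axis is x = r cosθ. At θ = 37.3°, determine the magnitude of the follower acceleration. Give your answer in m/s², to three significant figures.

ω = 140.3 rad/s (from 1340 rpm).
x = r cosθ ⇒ ẍ = −rω² cosθ (ω constant).
|a| = rω²|cosθ| = 0.0132·(140.3)²·|cos 37.3°| = 206.76 m/s².

207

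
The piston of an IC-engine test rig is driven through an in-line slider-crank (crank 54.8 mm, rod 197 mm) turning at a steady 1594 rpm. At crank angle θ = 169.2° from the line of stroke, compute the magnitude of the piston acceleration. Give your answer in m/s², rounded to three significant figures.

ω = 2π·1594/60 = 166.9 rad/s
x(θ) = r cosθ + √(L² − r² sin²θ); with ω constant, a = ω²·d²x/dθ².
d²x/dθ² = −r cosθ − r²(cos2θ)/√u − r⁴ sin²2θ/(4u^{3/2}),  u = L² − r² sin²θ = 0.0387036 m².
Substituting r = 0.0548 m, L = 0.197 m, θ = 169.2°: d²x/dθ² = +0.039597 m.
a = ω²·d²x/dθ² = (166.9)²·(+0.039597) = +1103.3 m/s²;  |a| = 1103.3 m/s².

1100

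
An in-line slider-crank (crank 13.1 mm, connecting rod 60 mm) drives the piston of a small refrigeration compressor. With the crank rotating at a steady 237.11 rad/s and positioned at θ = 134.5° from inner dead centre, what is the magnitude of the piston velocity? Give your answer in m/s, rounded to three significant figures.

ω = 237.1 rad/s
For an in-line slider-crank, x = r cosθ + √(L² − r² sin²θ), so v = −rω sinθ·[1 + r cosθ/√(L² − r² sin²θ)].
With r = 0.0131 m, L = 0.06 m, θ = 134.5°: √(L² − r² sin²θ) = 0.059268 m.
v = −0.0131·237.1·0.71325·[1 + 0.0131·-0.70091/0.059268] = -1.8722 m/s.
|v| = 1.8722 m/s.

1.87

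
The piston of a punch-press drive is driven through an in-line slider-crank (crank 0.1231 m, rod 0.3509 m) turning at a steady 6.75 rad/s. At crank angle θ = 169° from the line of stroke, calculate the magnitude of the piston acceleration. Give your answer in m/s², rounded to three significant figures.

3.67

ω = 6.75 rad/s
x(θ) = r cosθ + √(L² − r² sin²θ); with ω constant, a = ω²·d²x/dθ².
d²x/dθ² = −r cosθ − r²(cos2θ)/√u − r⁴ sin²2θ/(4u^{3/2}),  u = L² − r² sin²θ = 0.122579 m².
Substituting r = 0.1231 m, L = 0.3509 m, θ = 169°: d²x/dθ² = +0.08052 m.
a = ω²·d²x/dθ² = (6.75)²·(+0.08052) = +3.6687 m/s²;  |a| = 3.6687 m/s².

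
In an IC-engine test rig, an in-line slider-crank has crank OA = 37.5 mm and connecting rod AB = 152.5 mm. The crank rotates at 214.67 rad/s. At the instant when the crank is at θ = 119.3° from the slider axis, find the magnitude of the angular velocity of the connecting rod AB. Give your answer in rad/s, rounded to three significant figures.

ω = 214.7 rad/s
The rod makes angle φ with the slider axis where L sinφ = r sinθ; differentiating, L cosφ·φ̇ = r ω cosθ.
L cosφ = √(L² − r² sin²θ) = 0.14895 m.
|ω_rod| = r ω |cosθ| / √(L² − r² sin²θ) = 0.0375·214.7·0.48938/0.14895 = 26.449 rad/s.

26.4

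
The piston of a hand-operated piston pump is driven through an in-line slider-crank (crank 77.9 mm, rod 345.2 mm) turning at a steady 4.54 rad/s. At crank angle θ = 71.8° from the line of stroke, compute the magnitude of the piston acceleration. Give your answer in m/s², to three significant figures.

ω = 4.54 rad/s
x(θ) = r cosθ + √(L² − r² sin²θ); with ω constant, a = ω²·d²x/dθ².
d²x/dθ² = −r cosθ − r²(cos2θ)/√u − r⁴ sin²2θ/(4u^{3/2}),  u = L² − r² sin²θ = 0.113687 m².
Substituting r = 0.0779 m, L = 0.3452 m, θ = 71.8°: d²x/dθ² = -0.0099291 m.
a = ω²·d²x/dθ² = (4.54)²·(-0.0099291) = -0.20466 m/s²;  |a| = 0.20466 m/s².

0.205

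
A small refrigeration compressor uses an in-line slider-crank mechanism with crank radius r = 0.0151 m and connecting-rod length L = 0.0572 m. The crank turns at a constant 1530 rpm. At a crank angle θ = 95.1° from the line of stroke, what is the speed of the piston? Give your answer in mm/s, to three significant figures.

2350

ω = 2π·1530/60 = 160.2 rad/s
For an in-line slider-crank, x = r cosθ + √(L² − r² sin²θ), so v = −rω sinθ·[1 + r cosθ/√(L² − r² sin²θ)].
With r = 0.0151 m, L = 0.0572 m, θ = 95.1°: √(L² − r² sin²θ) = 0.055187 m.
v = −0.0151·160.2·0.99604·[1 + 0.0151·-0.08889/0.055187] = -2.3512 m/s.
|v| = 2.3512 m/s = 2351.2 mm/s.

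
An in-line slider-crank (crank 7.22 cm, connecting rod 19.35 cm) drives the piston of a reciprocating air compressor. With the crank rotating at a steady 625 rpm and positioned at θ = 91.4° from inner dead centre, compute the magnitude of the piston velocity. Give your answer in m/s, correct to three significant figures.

ω = 2π·625/60 = 65.45 rad/s
For an in-line slider-crank, x = r cosθ + √(L² − r² sin²θ), so v = −rω sinθ·[1 + r cosθ/√(L² − r² sin²θ)].
With r = 0.0722 m, L = 0.1935 m, θ = 91.4°: √(L² − r² sin²θ) = 0.17953 m.
v = −0.0722·65.45·0.99970·[1 + 0.0722·-0.02443/0.17953] = -4.6777 m/s.
|v| = 4.6777 m/s.

4.68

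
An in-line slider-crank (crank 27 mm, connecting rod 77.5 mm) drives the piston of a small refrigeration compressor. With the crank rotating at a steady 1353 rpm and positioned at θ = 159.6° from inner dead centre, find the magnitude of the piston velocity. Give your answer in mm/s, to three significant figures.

895

ω = 2π·1353/60 = 141.7 rad/s
For an in-line slider-crank, x = r cosθ + √(L² − r² sin²θ), so v = −rω sinθ·[1 + r cosθ/√(L² − r² sin²θ)].
With r = 0.027 m, L = 0.0775 m, θ = 159.6°: √(L² − r² sin²θ) = 0.076926 m.
v = −0.027·141.7·0.34857·[1 + 0.027·-0.93728/0.076926] = -0.8948 m/s.
|v| = 0.8948 m/s = 894.8 mm/s.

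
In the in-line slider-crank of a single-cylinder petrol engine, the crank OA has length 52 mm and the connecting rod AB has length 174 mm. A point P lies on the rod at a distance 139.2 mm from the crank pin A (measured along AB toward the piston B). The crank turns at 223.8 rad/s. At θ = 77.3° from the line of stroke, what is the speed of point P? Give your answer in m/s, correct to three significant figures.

ω = 223.8 rad/s.  Crank-pin speed |V_A| = rω = 11.638 m/s, perpendicular to OA.
Rod angle: sinφ = −(r/L) sinθ ⇒ φ = -16.950°; ω_rod = −rω cosθ/√(L²−r²sin²θ) = -15.372 rad/s.
V_P = V_A + ω_rod × AP, with AP = 0.1392 m along the rod.
Components: V_Px = −rω sinθ − a·ω_rod·sinφ = -11.977 m/s;  V_Py = rω cosθ + a·ω_rod·cosφ = +0.5117 m/s.
|V_P| = √(V_Px² + V_Py²) = 11.988 m/s.

12.0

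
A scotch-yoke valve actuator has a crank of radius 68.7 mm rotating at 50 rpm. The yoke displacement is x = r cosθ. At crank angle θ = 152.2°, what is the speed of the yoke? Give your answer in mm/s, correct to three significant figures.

ω = 5.236 rad/s (from 50 rpm).
x = r cosθ ⇒ ẋ = −rω sinθ.
|v| = rω|sinθ| = 0.0687·5.236·|sin 152.2°| = 0.16777 m/s = 167.77 mm/s.

168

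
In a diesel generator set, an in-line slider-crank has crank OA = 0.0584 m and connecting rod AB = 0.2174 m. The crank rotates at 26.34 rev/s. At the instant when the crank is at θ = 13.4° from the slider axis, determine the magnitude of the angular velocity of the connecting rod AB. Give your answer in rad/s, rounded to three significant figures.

43.3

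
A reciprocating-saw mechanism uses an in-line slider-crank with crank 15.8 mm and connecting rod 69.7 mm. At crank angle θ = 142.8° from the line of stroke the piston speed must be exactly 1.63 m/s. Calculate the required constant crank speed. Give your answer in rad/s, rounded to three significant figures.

For an in-line slider-crank, |v_piston| = rω|sinθ|·[1 + r cosθ/√(L² − r² sin²θ)].
With r = 0.0158 m, L = 0.0697 m, θ = 142.8°: the bracketed kinematic factor |dx/dθ| = 0.0078114 m.
ω = v/|dx/dθ| = 1.63/0.0078114 = 208.67 rad/s.

209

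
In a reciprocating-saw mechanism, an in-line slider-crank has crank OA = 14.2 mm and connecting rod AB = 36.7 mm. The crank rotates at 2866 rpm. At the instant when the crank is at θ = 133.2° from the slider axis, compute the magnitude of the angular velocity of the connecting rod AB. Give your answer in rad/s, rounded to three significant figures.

82.9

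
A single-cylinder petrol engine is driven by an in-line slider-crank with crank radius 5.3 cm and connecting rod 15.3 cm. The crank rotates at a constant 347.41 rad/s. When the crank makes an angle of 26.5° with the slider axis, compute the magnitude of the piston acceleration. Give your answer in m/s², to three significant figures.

7120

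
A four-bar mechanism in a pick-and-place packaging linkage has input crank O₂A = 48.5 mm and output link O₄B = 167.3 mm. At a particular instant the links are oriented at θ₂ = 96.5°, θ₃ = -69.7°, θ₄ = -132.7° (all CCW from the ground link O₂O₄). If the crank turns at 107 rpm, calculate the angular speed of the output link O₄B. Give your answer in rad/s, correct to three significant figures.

0.870

ω₂ = 11.21 rad/s (from 107 rpm).
Differentiating the loop-closure r₂e^{iθ₂}+r₃e^{iθ₃}=r₁+r₄e^{iθ₄} gives r₂ω₂e^{iθ₂}+r₃ω₃e^{iθ₃}=r₄ω₄e^{iθ₄}.
Eliminating the other unknown: ω₄ = r₂ω₂ sin(θ₂−θ₃) / [r₄ sin(θ₄−θ₃)].
Numerator sine = +0.23853; denominator sine = -0.89101.
Result = 0.0485·11.21·(+0.23853) / (0.1673·(-0.89101)) = -0.86961 rad/s; magnitude 0.86961 rad/s.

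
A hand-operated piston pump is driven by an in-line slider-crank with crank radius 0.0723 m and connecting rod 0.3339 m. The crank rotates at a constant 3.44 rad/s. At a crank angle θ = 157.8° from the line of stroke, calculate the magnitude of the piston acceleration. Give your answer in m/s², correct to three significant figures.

0.658

ω = 3.44 rad/s
x(θ) = r cosθ + √(L² − r² sin²θ); with ω constant, a = ω²·d²x/dθ².
d²x/dθ² = −r cosθ − r²(cos2θ)/√u − r⁴ sin²2θ/(4u^{3/2}),  u = L² − r² sin²θ = 0.110743 m².
Substituting r = 0.0723 m, L = 0.3339 m, θ = 157.8°: d²x/dθ² = +0.055627 m.
a = ω²·d²x/dθ² = (3.44)²·(+0.055627) = +0.65827 m/s²;  |a| = 0.65827 m/s².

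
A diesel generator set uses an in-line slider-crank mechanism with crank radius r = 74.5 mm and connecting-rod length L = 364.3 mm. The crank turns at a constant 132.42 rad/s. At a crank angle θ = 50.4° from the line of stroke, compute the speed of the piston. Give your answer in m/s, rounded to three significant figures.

8.60

ω = 132.4 rad/s
For an in-line slider-crank, x = r cosθ + √(L² − r² sin²θ), so v = −rω sinθ·[1 + r cosθ/√(L² − r² sin²θ)].
With r = 0.0745 m, L = 0.3643 m, θ = 50.4°: √(L² − r² sin²θ) = 0.35975 m.
v = −0.0745·132.4·0.77051·[1 + 0.0745·0.63742/0.35975] = -8.6047 m/s.
|v| = 8.6047 m/s.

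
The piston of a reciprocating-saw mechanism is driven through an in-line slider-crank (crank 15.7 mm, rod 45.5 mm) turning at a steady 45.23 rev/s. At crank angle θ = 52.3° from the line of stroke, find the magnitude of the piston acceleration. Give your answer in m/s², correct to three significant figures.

674

ω = 2π·45.2 = 284.2 rad/s
x(θ) = r cosθ + √(L² − r² sin²θ); with ω constant, a = ω²·d²x/dθ².
d²x/dθ² = −r cosθ − r²(cos2θ)/√u − r⁴ sin²2θ/(4u^{3/2}),  u = L² − r² sin²θ = 0.00191594 m².
Substituting r = 0.0157 m, L = 0.0455 m, θ = 52.3°: d²x/dθ² = -0.0083511 m.
a = ω²·d²x/dθ² = (284.2)²·(-0.0083511) = -674.46 m/s²;  |a| = 674.46 m/s².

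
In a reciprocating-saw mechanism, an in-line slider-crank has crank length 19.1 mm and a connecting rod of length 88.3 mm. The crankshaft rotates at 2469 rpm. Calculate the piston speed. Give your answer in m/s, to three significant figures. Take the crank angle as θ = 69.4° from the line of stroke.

4.98

ω = 2π·2469/60 = 258.6 rad/s
For an in-line slider-crank, x = r cosθ + √(L² − r² sin²θ), so v = −rω sinθ·[1 + r cosθ/√(L² − r² sin²θ)].
With r = 0.0191 m, L = 0.0883 m, θ = 69.4°: √(L² − r² sin²θ) = 0.086471 m.
v = −0.0191·258.6·0.93606·[1 + 0.0191·0.35184/0.086471] = -4.9819 m/s.
|v| = 4.9819 m/s.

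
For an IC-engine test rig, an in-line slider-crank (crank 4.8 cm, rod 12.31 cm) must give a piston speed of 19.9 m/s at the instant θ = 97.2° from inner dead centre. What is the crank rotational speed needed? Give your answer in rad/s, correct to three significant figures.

For an in-line slider-crank, |v_piston| = rω|sinθ|·[1 + r cosθ/√(L² − r² sin²θ)].
With r = 0.048 m, L = 0.1231 m, θ = 97.2°: the bracketed kinematic factor |dx/dθ| = 0.045098 m.
ω = v/|dx/dθ| = 19.9/0.045098 = 441.26 rad/s.

441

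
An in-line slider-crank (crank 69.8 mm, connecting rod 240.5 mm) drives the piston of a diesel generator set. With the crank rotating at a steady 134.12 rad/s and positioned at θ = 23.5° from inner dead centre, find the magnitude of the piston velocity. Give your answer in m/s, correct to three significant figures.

ω = 134.1 rad/s
For an in-line slider-crank, x = r cosθ + √(L² − r² sin²θ), so v = −rω sinθ·[1 + r cosθ/√(L² − r² sin²θ)].
With r = 0.0698 m, L = 0.2405 m, θ = 23.5°: √(L² − r² sin²θ) = 0.23888 m.
v = −0.0698·134.1·0.39875·[1 + 0.0698·0.91706/0.23888] = -4.7332 m/s.
|v| = 4.7332 m/s.

4.73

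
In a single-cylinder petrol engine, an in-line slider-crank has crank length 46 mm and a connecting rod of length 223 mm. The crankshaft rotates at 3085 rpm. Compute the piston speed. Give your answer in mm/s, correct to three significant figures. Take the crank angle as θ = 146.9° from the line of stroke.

ω = 2π·3085/60 = 323.1 rad/s
For an in-line slider-crank, x = r cosθ + √(L² − r² sin²θ), so v = −rω sinθ·[1 + r cosθ/√(L² − r² sin²θ)].
With r = 0.046 m, L = 0.223 m, θ = 146.9°: √(L² − r² sin²θ) = 0.22158 m.
v = −0.046·323.1·0.54610·[1 + 0.046·-0.83772/0.22158] = -6.7041 m/s.
|v| = 6.7041 m/s = 6704.1 mm/s.

6700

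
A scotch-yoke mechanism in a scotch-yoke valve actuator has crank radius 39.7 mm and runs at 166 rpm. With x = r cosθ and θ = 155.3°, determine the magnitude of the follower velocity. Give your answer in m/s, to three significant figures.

0.288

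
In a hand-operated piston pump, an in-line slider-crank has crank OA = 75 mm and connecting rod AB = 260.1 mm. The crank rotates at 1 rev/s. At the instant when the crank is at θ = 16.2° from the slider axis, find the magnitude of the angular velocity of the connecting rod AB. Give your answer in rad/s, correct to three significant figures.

1.75

ω = 6.283 rad/s (converted from 1 rev/s).
The rod makes angle φ with the slider axis where L sinφ = r sinθ; differentiating, L cosφ·φ̇ = r ω cosθ.
L cosφ = √(L² − r² sin²θ) = 0.25926 m.
|ω_rod| = r ω |cosθ| / √(L² − r² sin²θ) = 0.075·6.283·0.96029/0.25926 = 1.7455 rad/s.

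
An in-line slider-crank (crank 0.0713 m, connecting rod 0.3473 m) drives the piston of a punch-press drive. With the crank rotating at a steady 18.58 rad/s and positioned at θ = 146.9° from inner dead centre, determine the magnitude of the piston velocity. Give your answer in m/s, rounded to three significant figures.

ω = 18.58 rad/s
For an in-line slider-crank, x = r cosθ + √(L² − r² sin²θ), so v = −rω sinθ·[1 + r cosθ/√(L² − r² sin²θ)].
With r = 0.0713 m, L = 0.3473 m, θ = 146.9°: √(L² − r² sin²θ) = 0.34511 m.
v = −0.0713·18.58·0.54610·[1 + 0.0713·-0.83772/0.34511] = -0.59824 m/s.
|v| = 0.59824 m/s.

0.598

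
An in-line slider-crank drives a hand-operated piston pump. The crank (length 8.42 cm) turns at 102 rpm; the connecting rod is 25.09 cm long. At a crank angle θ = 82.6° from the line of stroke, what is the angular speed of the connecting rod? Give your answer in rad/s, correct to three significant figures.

ω = 10.68 rad/s (converted from 102 rpm).
The rod makes angle φ with the slider axis where L sinφ = r sinθ; differentiating, L cosφ·φ̇ = r ω cosθ.
L cosφ = √(L² − r² sin²θ) = 0.2366 m.
|ω_rod| = r ω |cosθ| / √(L² − r² sin²θ) = 0.0842·10.68·0.12880/0.2366 = 0.48959 rad/s.

0.490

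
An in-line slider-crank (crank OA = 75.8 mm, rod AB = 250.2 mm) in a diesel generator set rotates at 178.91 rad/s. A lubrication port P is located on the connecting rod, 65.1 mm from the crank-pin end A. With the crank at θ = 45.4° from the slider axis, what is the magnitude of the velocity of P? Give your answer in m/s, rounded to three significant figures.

12.4

ω = 178.9 rad/s.  Crank-pin speed |V_A| = rω = 13.561 m/s, perpendicular to OA.
Rod angle: sinφ = −(r/L) sinθ ⇒ φ = -12.457°; ω_rod = −rω cosθ/√(L²−r²sin²θ) = -38.976 rad/s.
V_P = V_A + ω_rod × AP, with AP = 0.0651 m along the rod.
Components: V_Px = −rω sinθ − a·ω_rod·sinφ = -10.203 m/s;  V_Py = rω cosθ + a·ω_rod·cosφ = +7.0446 m/s.
|V_P| = √(V_Px² + V_Py²) = 12.399 m/s.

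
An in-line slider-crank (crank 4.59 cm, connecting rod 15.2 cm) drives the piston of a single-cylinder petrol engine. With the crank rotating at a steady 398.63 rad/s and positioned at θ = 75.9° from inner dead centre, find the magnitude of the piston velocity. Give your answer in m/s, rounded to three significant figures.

ω = 398.6 rad/s
For an in-line slider-crank, x = r cosθ + √(L² − r² sin²θ), so v = −rω sinθ·[1 + r cosθ/√(L² − r² sin²θ)].
With r = 0.0459 m, L = 0.152 m, θ = 75.9°: √(L² − r² sin²θ) = 0.14533 m.
v = −0.0459·398.6·0.96987·[1 + 0.0459·0.24362/0.14533] = -19.111 m/s.
|v| = 19.111 m/s.

19.1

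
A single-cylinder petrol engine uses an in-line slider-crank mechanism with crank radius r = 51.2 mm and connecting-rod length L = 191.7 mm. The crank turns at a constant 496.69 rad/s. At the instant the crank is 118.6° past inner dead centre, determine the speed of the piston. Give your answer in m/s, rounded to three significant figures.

19.4

ω = 496.7 rad/s
For an in-line slider-crank, x = r cosθ + √(L² − r² sin²θ), so v = −rω sinθ·[1 + r cosθ/√(L² − r² sin²θ)].
With r = 0.0512 m, L = 0.1917 m, θ = 118.6°: √(L² − r² sin²θ) = 0.18635 m.
v = −0.0512·496.7·0.87798·[1 + 0.0512·-0.47869/0.18635] = -19.391 m/s.
|v| = 19.391 m/s.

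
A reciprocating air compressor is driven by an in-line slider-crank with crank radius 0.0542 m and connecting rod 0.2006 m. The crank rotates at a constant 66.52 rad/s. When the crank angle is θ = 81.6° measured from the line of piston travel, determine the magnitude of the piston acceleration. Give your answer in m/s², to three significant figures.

29.2

ω = 66.52 rad/s
x(θ) = r cosθ + √(L² − r² sin²θ); with ω constant, a = ω²·d²x/dθ².
d²x/dθ² = −r cosθ − r²(cos2θ)/√u − r⁴ sin²2θ/(4u^{3/2}),  u = L² − r² sin²θ = 0.0373654 m².
Substituting r = 0.0542 m, L = 0.2006 m, θ = 81.6°: d²x/dθ² = +0.0066059 m.
a = ω²·d²x/dθ² = (66.52)²·(+0.0066059) = +29.231 m/s²;  |a| = 29.231 m/s².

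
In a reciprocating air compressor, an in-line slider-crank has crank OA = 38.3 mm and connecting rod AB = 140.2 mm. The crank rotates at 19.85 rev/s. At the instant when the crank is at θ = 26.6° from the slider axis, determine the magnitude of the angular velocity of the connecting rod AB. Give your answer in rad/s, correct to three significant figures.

30.7

ω = 124.7 rad/s (converted from 19.85 rev/s).
The rod makes angle φ with the slider axis where L sinφ = r sinθ; differentiating, L cosφ·φ̇ = r ω cosθ.
L cosφ = √(L² − r² sin²θ) = 0.13915 m.
|ω_rod| = r ω |cosθ| / √(L² − r² sin²θ) = 0.0383·124.7·0.89415/0.13915 = 30.696 rad/s.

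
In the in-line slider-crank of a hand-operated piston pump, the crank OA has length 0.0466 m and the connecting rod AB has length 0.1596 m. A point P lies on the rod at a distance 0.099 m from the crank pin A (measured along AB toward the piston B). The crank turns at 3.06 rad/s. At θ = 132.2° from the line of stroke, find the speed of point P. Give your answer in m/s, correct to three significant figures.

ω = 3.06 rad/s.  Crank-pin speed |V_A| = rω = 0.1426 m/s, perpendicular to OA.
Rod angle: sinφ = −(r/L) sinθ ⇒ φ = -12.492°; ω_rod = −rω cosθ/√(L²−r²sin²θ) = +0.61471 rad/s.
V_P = V_A + ω_rod × AP, with AP = 0.099 m along the rod.
Components: V_Px = −rω sinθ − a·ω_rod·sinφ = -0.092473 m/s;  V_Py = rω cosθ + a·ω_rod·cosφ = -0.036369 m/s.
|V_P| = √(V_Px² + V_Py²) = 0.099368 m/s.

0.0994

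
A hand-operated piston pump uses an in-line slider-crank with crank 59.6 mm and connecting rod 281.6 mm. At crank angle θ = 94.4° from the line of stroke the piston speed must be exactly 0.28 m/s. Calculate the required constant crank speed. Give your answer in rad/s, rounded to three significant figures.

4.79

For an in-line slider-crank, |v_piston| = rω|sinθ|·[1 + r cosθ/√(L² − r² sin²θ)].
With r = 0.0596 m, L = 0.2816 m, θ = 94.4°: the bracketed kinematic factor |dx/dθ| = 0.058437 m.
ω = v/|dx/dθ| = 0.28/0.058437 = 4.7915 rad/s.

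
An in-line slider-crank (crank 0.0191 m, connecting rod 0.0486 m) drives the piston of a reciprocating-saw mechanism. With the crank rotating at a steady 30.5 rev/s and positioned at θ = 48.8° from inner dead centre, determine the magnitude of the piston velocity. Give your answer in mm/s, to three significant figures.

ω = 2π·30.5 = 191.6 rad/s
For an in-line slider-crank, x = r cosθ + √(L² − r² sin²θ), so v = −rω sinθ·[1 + r cosθ/√(L² − r² sin²θ)].
With r = 0.0191 m, L = 0.0486 m, θ = 48.8°: √(L² − r² sin²θ) = 0.046427 m.
v = −0.0191·191.6·0.75241·[1 + 0.0191·0.65869/0.046427] = -3.5003 m/s.
|v| = 3.5003 m/s = 3500.3 mm/s.

3500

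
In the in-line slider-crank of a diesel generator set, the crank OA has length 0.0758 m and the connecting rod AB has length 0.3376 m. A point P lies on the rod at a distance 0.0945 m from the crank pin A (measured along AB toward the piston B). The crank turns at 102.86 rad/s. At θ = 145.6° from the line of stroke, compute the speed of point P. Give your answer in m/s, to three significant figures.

ω = 102.9 rad/s.  Crank-pin speed |V_A| = rω = 7.7968 m/s, perpendicular to OA.
Rod angle: sinφ = −(r/L) sinθ ⇒ φ = -7.288°; ω_rod = −rω cosθ/√(L²−r²sin²θ) = +19.211 rad/s.
V_P = V_A + ω_rod × AP, with AP = 0.0945 m along the rod.
Components: V_Px = −rω sinθ − a·ω_rod·sinφ = -4.1746 m/s;  V_Py = rω cosθ + a·ω_rod·cosφ = -4.6325 m/s.
|V_P| = √(V_Px² + V_Py²) = 6.236 m/s.

6.24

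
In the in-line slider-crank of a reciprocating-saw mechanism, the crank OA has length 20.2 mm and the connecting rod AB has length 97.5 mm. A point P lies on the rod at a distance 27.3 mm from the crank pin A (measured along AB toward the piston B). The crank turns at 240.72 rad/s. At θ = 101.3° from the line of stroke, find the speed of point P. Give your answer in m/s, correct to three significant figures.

ω = 240.7 rad/s.  Crank-pin speed |V_A| = rω = 4.8625 m/s, perpendicular to OA.
Rod angle: sinφ = −(r/L) sinθ ⇒ φ = -11.722°; ω_rod = −rω cosθ/√(L²−r²sin²θ) = +9.9804 rad/s.
V_P = V_A + ω_rod × AP, with AP = 0.0273 m along the rod.
Components: V_Px = −rω sinθ − a·ω_rod·sinφ = -4.7129 m/s;  V_Py = rω cosθ + a·ω_rod·cosφ = -0.68601 m/s.
|V_P| = √(V_Px² + V_Py²) = 4.7626 m/s.

4.76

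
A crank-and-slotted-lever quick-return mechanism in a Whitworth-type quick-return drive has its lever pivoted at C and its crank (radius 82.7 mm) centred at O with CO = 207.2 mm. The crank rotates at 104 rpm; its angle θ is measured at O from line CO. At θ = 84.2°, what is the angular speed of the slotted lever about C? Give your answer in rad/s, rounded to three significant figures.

ω = 10.89 rad/s (from 104 rpm).
Crank pin A relative to C: A = (d + r cosθ, r sinθ); lever angle φ = atan2(r sinθ, d + r cosθ).
Differentiating tanφ: φ̇ = rω(d cosθ + r)/(d² + r² + 2dr cosθ).
d² + r² + 2dr cosθ = |CA|² = 0.0532344 m²;  d cosθ + r = +0.10364 m.
|ω_lever| = |0.0827·10.89·+0.10364| / 0.0532344 = 1.7535 rad/s.

1.75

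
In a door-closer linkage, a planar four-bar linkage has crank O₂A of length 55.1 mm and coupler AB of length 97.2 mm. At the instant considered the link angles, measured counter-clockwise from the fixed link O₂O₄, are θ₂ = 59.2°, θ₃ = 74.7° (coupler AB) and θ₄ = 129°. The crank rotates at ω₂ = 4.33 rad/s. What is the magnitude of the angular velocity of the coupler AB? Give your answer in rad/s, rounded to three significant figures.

2.84

ω₂ = 4.33 rad/s
Differentiating the loop-closure r₂e^{iθ₂}+r₃e^{iθ₃}=r₁+r₄e^{iθ₄} gives r₂ω₂e^{iθ₂}+r₃ω₃e^{iθ₃}=r₄ω₄e^{iθ₄}.
Eliminating the other unknown: ω₃ = r₂ω₂ sin(θ₄−θ₂) / [r₃ sin(θ₃−θ₄)].
Numerator sine = +0.93849; denominator sine = -0.81208.
Result = 0.0551·4.33·(+0.93849) / (0.0972·(-0.81208)) = -2.8366 rad/s; magnitude 2.8366 rad/s.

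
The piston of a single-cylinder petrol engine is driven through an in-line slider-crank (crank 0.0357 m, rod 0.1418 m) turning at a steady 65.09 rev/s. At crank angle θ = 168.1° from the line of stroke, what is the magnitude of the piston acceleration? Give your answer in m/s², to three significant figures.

ω = 2π·65.1 = 409 rad/s
x(θ) = r cosθ + √(L² − r² sin²θ); with ω constant, a = ω²·d²x/dθ².
d²x/dθ² = −r cosθ − r²(cos2θ)/√u − r⁴ sin²2θ/(4u^{3/2}),  u = L² − r² sin²θ = 0.020053 m².
Substituting r = 0.0357 m, L = 0.1418 m, θ = 168.1°: d²x/dθ² = +0.026675 m.
a = ω²·d²x/dθ² = (409)²·(+0.026675) = +4461.6 m/s²;  |a| = 4461.6 m/s².

4460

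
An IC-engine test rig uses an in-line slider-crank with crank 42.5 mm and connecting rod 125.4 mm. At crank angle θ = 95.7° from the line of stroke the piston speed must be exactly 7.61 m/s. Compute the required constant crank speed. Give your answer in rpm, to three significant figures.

1780

For an in-line slider-crank, |v_piston| = rω|sinθ|·[1 + r cosθ/√(L² − r² sin²θ)].
With r = 0.0425 m, L = 0.1254 m, θ = 95.7°: the bracketed kinematic factor |dx/dθ| = 0.040778 m.
ω = v/|dx/dθ| = 7.61/0.040778 = 186.62 rad/s.
N = 60ω/(2π) = 1782.1 rpm.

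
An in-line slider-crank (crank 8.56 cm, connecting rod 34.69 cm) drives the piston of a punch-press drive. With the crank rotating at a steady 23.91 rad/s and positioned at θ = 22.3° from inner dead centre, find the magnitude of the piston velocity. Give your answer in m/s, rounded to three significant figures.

0.955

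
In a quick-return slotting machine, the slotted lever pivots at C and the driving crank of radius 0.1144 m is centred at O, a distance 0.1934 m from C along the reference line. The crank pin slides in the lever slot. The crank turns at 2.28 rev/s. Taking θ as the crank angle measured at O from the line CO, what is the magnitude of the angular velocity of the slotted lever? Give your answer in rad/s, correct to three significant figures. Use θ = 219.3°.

ω = 14.33 rad/s (from 2.28 rev/s).
Crank pin A relative to C: A = (d + r cosθ, r sinθ); lever angle φ = atan2(r sinθ, d + r cosθ).
Differentiating tanφ: φ̇ = rω(d cosθ + r)/(d² + r² + 2dr cosθ).
d² + r² + 2dr cosθ = |CA|² = 0.0162486 m²;  d cosθ + r = -0.035261 m.
|ω_lever| = |0.1144·14.33·-0.035261| / 0.0162486 = 3.5565 rad/s.

3.56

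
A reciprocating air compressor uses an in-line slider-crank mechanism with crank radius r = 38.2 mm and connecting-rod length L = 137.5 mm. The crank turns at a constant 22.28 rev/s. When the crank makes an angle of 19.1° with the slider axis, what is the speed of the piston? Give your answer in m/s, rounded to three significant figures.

ω = 2π·22.3 = 140 rad/s
For an in-line slider-crank, x = r cosθ + √(L² − r² sin²θ), so v = −rω sinθ·[1 + r cosθ/√(L² − r² sin²θ)].
With r = 0.0382 m, L = 0.1375 m, θ = 19.1°: √(L² − r² sin²θ) = 0.13693 m.
v = −0.0382·140·0.32722·[1 + 0.0382·0.94495/0.13693] = -2.2111 m/s.
|v| = 2.2111 m/s.

2.21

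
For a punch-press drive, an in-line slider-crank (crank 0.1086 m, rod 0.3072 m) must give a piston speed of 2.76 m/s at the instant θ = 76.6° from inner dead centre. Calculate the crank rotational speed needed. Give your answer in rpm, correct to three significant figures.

For an in-line slider-crank, |v_piston| = rω|sinθ|·[1 + r cosθ/√(L² − r² sin²θ)].
With r = 0.1086 m, L = 0.3072 m, θ = 76.6°: the bracketed kinematic factor |dx/dθ| = 0.11486 m.
ω = v/|dx/dθ| = 2.76/0.11486 = 24.029 rad/s.
N = 60ω/(2π) = 229.46 rpm.

229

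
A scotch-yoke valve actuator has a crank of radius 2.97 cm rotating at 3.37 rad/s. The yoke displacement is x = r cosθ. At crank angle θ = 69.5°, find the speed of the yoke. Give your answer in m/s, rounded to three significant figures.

0.0938

ω = 3.37 rad/s
x = r cosθ ⇒ ẋ = −rω sinθ.
|v| = rω|sinθ| = 0.0297·3.37·|sin 69.5°| = 0.093751 m/s.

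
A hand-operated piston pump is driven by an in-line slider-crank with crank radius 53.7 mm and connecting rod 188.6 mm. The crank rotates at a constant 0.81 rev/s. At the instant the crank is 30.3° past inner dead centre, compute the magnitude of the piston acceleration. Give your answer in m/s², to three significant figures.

1.40

ω = 2π·0.81 = 5.089 rad/s
x(θ) = r cosθ + √(L² − r² sin²θ); with ω constant, a = ω²·d²x/dθ².
d²x/dθ² = −r cosθ − r²(cos2θ)/√u − r⁴ sin²2θ/(4u^{3/2}),  u = L² − r² sin²θ = 0.0348359 m².
Substituting r = 0.0537 m, L = 0.1886 m, θ = 30.3°: d²x/dθ² = -0.054192 m.
a = ω²·d²x/dθ² = (5.089)²·(-0.054192) = -1.4037 m/s²;  |a| = 1.4037 m/s².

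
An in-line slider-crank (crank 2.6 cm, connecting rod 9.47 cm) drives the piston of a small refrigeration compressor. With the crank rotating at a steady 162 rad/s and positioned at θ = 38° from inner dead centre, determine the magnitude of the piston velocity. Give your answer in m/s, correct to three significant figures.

3.16

ω = 162 rad/s
For an in-line slider-crank, x = r cosθ + √(L² − r² sin²θ), so v = −rω sinθ·[1 + r cosθ/√(L² − r² sin²θ)].
With r = 0.026 m, L = 0.0947 m, θ = 38°: √(L² − r² sin²θ) = 0.093337 m.
v = −0.026·162·0.61566·[1 + 0.026·0.78801/0.093337] = -3.1624 m/s.
|v| = 3.1624 m/s.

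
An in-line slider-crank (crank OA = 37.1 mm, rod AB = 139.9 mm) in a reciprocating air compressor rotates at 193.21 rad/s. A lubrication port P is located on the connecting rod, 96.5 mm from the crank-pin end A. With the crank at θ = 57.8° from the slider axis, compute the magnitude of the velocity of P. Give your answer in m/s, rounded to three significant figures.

6.78

ω = 193.2 rad/s.  Crank-pin speed |V_A| = rω = 7.1681 m/s, perpendicular to OA.
Rod angle: sinφ = −(r/L) sinθ ⇒ φ = -12.968°; ω_rod = −rω cosθ/√(L²−r²sin²θ) = -28.018 rad/s.
V_P = V_A + ω_rod × AP, with AP = 0.0965 m along the rod.
Components: V_Px = −rω sinθ − a·ω_rod·sinφ = -6.6723 m/s;  V_Py = rω cosθ + a·ω_rod·cosφ = +1.185 m/s.
|V_P| = √(V_Px² + V_Py²) = 6.7767 m/s.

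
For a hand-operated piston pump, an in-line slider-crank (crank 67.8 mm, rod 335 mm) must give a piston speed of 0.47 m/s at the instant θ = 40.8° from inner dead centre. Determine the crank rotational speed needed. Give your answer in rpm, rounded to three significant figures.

87.7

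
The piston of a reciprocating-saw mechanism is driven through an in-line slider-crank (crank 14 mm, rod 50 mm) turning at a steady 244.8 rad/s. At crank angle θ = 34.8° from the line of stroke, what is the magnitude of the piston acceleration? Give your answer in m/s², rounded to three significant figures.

ω = 244.8 rad/s
x(θ) = r cosθ + √(L² − r² sin²θ); with ω constant, a = ω²·d²x/dθ².
d²x/dθ² = −r cosθ − r²(cos2θ)/√u − r⁴ sin²2θ/(4u^{3/2}),  u = L² − r² sin²θ = 0.00243616 m².
Substituting r = 0.014 m, L = 0.05 m, θ = 34.8°: d²x/dθ² = -0.01295 m.
a = ω²·d²x/dθ² = (244.8)²·(-0.01295) = -776.08 m/s²;  |a| = 776.08 m/s².

776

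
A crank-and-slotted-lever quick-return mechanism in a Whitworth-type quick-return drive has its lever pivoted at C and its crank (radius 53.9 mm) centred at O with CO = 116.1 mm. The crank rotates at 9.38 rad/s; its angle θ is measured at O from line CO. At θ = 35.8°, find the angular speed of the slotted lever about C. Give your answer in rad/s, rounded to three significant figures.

2.82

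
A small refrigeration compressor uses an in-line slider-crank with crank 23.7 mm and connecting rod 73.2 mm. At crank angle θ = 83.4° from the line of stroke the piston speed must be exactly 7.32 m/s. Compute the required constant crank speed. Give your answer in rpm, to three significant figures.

2860

For an in-line slider-crank, |v_piston| = rω|sinθ|·[1 + r cosθ/√(L² − r² sin²θ)].
With r = 0.0237 m, L = 0.0732 m, θ = 83.4°: the bracketed kinematic factor |dx/dθ| = 0.024468 m.
ω = v/|dx/dθ| = 7.32/0.024468 = 299.16 rad/s.
N = 60ω/(2π) = 2856.8 rpm.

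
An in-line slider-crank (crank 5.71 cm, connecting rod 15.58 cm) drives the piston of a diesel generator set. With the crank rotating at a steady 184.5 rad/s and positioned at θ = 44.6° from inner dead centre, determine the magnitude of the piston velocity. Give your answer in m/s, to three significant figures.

9.39

ω = 184.5 rad/s
For an in-line slider-crank, x = r cosθ + √(L² − r² sin²θ), so v = −rω sinθ·[1 + r cosθ/√(L² − r² sin²θ)].
With r = 0.0571 m, L = 0.1558 m, θ = 44.6°: √(L² − r² sin²θ) = 0.15055 m.
v = −0.0571·184.5·0.70215·[1 + 0.0571·0.71203/0.15055] = -9.3947 m/s.
|v| = 9.3947 m/s.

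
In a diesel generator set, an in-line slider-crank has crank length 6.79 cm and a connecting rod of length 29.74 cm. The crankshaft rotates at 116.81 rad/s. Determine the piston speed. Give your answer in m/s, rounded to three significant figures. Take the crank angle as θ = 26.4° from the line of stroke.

4.25

ω = 116.8 rad/s
For an in-line slider-crank, x = r cosθ + √(L² − r² sin²θ), so v = −rω sinθ·[1 + r cosθ/√(L² − r² sin²θ)].
With r = 0.0679 m, L = 0.2974 m, θ = 26.4°: √(L² − r² sin²θ) = 0.29586 m.
v = −0.0679·116.8·0.44464·[1 + 0.0679·0.89571/0.29586] = -4.2515 m/s.
|v| = 4.2515 m/s.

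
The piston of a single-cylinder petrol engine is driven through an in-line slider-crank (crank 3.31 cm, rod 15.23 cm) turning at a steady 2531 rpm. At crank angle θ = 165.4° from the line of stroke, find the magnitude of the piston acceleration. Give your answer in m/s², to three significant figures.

1810

ω = 2π·2531/60 = 265 rad/s
x(θ) = r cosθ + √(L² − r² sin²θ); with ω constant, a = ω²·d²x/dθ².
d²x/dθ² = −r cosθ − r²(cos2θ)/√u − r⁴ sin²2θ/(4u^{3/2}),  u = L² − r² sin²θ = 0.0231257 m².
Substituting r = 0.0331 m, L = 0.1523 m, θ = 165.4°: d²x/dθ² = +0.025722 m.
a = ω²·d²x/dθ² = (265)²·(+0.025722) = +1806.9 m/s²;  |a| = 1806.9 m/s².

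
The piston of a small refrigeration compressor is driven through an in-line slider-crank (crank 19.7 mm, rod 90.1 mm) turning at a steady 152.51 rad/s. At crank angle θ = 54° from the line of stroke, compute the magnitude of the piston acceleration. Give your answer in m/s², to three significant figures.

ω = 152.5 rad/s
x(θ) = r cosθ + √(L² − r² sin²θ); with ω constant, a = ω²·d²x/dθ².
d²x/dθ² = −r cosθ − r²(cos2θ)/√u − r⁴ sin²2θ/(4u^{3/2}),  u = L² − r² sin²θ = 0.007864 m².
Substituting r = 0.0197 m, L = 0.0901 m, θ = 54°: d²x/dθ² = -0.010276 m.
a = ω²·d²x/dθ² = (152.5)²·(-0.010276) = -239.01 m/s²;  |a| = 239.01 m/s².

239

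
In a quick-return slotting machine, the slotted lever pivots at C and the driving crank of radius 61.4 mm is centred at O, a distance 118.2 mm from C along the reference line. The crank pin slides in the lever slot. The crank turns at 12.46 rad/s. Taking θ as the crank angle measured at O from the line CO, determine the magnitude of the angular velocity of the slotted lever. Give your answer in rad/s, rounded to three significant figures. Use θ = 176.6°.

ω = 12.46 rad/s
Crank pin A relative to C: A = (d + r cosθ, r sinθ); lever angle φ = atan2(r sinθ, d + r cosθ).
Differentiating tanφ: φ̇ = rω(d cosθ + r)/(d² + r² + 2dr cosθ).
d² + r² + 2dr cosθ = |CA|² = 0.00325179 m²;  d cosθ + r = -0.056592 m.
|ω_lever| = |0.0614·12.46·-0.056592| / 0.00325179 = 13.314 rad/s.

13.3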